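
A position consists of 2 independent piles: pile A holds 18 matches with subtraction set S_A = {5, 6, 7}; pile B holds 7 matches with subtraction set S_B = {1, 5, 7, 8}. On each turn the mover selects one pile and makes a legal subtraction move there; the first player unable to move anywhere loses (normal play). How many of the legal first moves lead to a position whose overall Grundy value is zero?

0

Pile A, S = {5, 6, 7}:
G(0) = 0
G(1) = mex{} = 0
G(2) = mex{} = 0
G(3) = mex{} = 0
G(4) = mex{} = 0
G(5) = mex{0} = 1
G(6) = mex{0,0} = 1
G(7) = mex{0,0,0} = 1
G(8) = mex{0,0,0} = 1
G(9) = mex{0,0,0} = 1
G(10) = mex{1,0,0} = 2
G(11) = mex{1,1,0} = 2
G(12) = mex{1,1,1} = 0
G(13) = mex{1,1,1} = 0
G(14) = mex{1,1,1} = 0
G(15) = mex{2,1,1} = 0
G(16) = mex{2,2,1} = 0
G(17) = mex{0,2,2} = 1
G(18) = mex{0,0,2} = 1
G_A(18) = 1.
Pile B, S = {1, 5, 7, 8}:
G(0) = 0
G(1) = mex{0} = 1
G(2) = mex{1} = 0
G(3) = mex{0} = 1
G(4) = mex{1} = 0
G(5) = mex{0,0} = 1
G(6) = mex{1,1} = 0
G(7) = mex{0,0,0} = 1
G_B(7) = 1.
Combined Grundy value = 1 ⊕ 1 = 0.
A winning move leaves total XOR = 0, i.e. changes one component's Grundy value g to g ⊕ X where X is the current total.
Pile A: target g' = 1⊕0 = 1, but every legal move changes the Grundy value (mex property), so 0 moves.
Pile B: target g' = 1⊕0 = 1, but every legal move changes the Grundy value (mex property), so 0 moves.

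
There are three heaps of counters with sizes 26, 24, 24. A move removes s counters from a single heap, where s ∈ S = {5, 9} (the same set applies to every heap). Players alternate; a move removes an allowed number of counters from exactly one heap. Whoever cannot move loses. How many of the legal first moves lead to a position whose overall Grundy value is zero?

3

All heaps use S = {5, 9}:
G(0) = 0
G(1) = mex{} = 0
G(2) = mex{} = 0
G(3) = mex{} = 0
G(4) = mex{} = 0
G(5) = mex{0} = 1
G(6) = mex{0} = 1
G(7) = mex{0} = 1
G(8) = mex{0} = 1
G(9) = mex{0,0} = 1
G(10) = mex{1,0} = 2
G(11) = mex{1,0} = 2
G(12) = mex{1,0} = 2
G(13) = mex{1,0} = 2
G(14) = mex{1,1} = 0
G(15) = mex{2,1} = 0
G(16) = mex{2,1} = 0
G(17) = mex{2,1} = 0
G(18) = mex{2,1} = 0
G(19) = mex{0,2} = 1
G(20) = mex{0,2} = 1
G(21) = mex{0,2} = 1
G(22) = mex{0,2} = 1
G(23) = mex{0,0} = 1
G(24) = mex{1,0} = 2
G(25) = mex{1,0} = 2
G(26) = mex{1,0} = 2
Heap A: G(26) = 2.
Heap B: G(24) = 2.
Heap C: G(24) = 2.
Combined Grundy value = 2 ⊕ 2 ⊕ 2 = 2.
A winning move leaves total XOR = 0, i.e. changes one component's Grundy value g to g ⊕ X where X is the current total.
Heap A: need g' = 2⊕2 = 0. Options: 26−5→G=1, 26−9→G=0. Hits: 1.
Heap B: need g' = 2⊕2 = 0. Options: 24−5→G=1, 24−9→G=0. Hits: 1.
Heap C: need g' = 2⊕2 = 0. Options: 24−5→G=1, 24−9→G=0. Hits: 1.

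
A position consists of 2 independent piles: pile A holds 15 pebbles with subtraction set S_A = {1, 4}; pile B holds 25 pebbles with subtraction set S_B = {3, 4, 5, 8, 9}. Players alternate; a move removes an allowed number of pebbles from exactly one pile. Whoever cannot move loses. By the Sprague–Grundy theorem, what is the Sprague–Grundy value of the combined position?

Pile A, S = {1, 4}:
G(0) = 0
G(1) = mex{0} = 1
G(2) = mex{1} = 0
G(3) = mex{0} = 1
G(4) = mex{1,0} = 2
G(5) = mex{2,1} = 0
G(6) = mex{0,0} = 1
G(7) = mex{1,1} = 0
G(8) = mex{0,2} = 1
G(9) = mex{1,0} = 2
G(10) = mex{2,1} = 0
G(11) = mex{0,0} = 1
G(12) = mex{1,1} = 0
G(13) = mex{0,2} = 1
G(14) = mex{1,0} = 2
G(15) = mex{2,1} = 0
G_A(15) = 0.
Pile B, S = {3, 4, 5, 8, 9}:
n :  0  1  2  3  4  5  6  7  8  9 10 11 12 13 14 15 16 17 18 19 20 21 22 23 24 25
G :  0  0  0  1  1  1  2  2  2  3  3  3  0  0  0  1  1  1  2  2  2  3  3  3  0  0
G_B(25) = 0.
Combined Grundy value = 0 ⊕ 0 = 0.

0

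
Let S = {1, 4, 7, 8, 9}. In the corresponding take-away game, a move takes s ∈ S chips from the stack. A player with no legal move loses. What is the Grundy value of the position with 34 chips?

n :  0  1  2  3  4  5  6  7  8  9 10 11 12 13 14 15 16 17 18 19 20 21 22 23 24 25 26 27 28 29 30 31 32 33 34
G :  0  1  0  1  2  0  1  2  3  2  3  4  5  3  4  0  1  0  1  2  0  1  2  3  2  3  4  5  3  4  0  1  0  1  2

2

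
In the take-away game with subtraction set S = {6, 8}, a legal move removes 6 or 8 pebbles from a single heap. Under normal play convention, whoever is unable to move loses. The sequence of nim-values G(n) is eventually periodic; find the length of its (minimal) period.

14

G(0) = 0
G(1) = mex{} = 0
G(2) = mex{} = 0
G(3) = mex{} = 0
G(4) = mex{} = 0
G(5) = mex{} = 0
G(6) = mex{0} = 1
G(7) = mex{0} = 1
G(8) = mex{0,0} = 1
G(9) = mex{0,0} = 1
G(10) = mex{0,0} = 1
G(11) = mex{0,0} = 1
G(12) = mex{1,0} = 2
G(13) = mex{1,0} = 2
G(14) = mex{1,1} = 0
G(15) = mex{1,1} = 0
G(16) = mex{1,1} = 0
G(17) = mex{1,1} = 0
G(18) = mex{2,1} = 0
G(19) = mex{2,1} = 0
G(20) = mex{0,2} = 1
G(21) = mex{0,2} = 1
G(22) = mex{0,0} = 1
G(23) = mex{0,0} = 1
G(24) = mex{0,0} = 1
G(25) = mex{0,0} = 1
G(26) = mex{1,0} = 2
G(27) = mex{1,0} = 2
G(28) = mex{1,1} = 0
G(29) = mex{1,1} = 0
G(n+14) = G(n) holds for n = 0,…,7 (a full window of length max(S) = 8), so the sequence is purely periodic with period 14.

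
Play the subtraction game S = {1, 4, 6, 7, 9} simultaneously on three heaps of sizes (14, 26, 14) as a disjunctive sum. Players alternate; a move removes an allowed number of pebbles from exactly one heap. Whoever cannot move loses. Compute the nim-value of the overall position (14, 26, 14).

0

All heaps use S = {1, 4, 6, 7, 9}:
n :  0  1  2  3  4  5  6  7  8  9 10 11 12 13 14 15 16 17 18 19 20 21 22 23 24 25 26
G :  0  1  0  1  2  0  1  2  3  2  0  1  2  0  1  0  1  2  0  1  2  3  2  0  1  2  0
Heap A: G(14) = 1.
Heap B: G(26) = 0.
Heap C: G(14) = 1.
Combined Grundy value = 1 ⊕ 0 ⊕ 1 = 0.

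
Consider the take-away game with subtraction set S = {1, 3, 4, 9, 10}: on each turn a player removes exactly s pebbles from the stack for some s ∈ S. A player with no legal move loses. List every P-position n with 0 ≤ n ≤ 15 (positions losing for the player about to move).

0, 2, 7, 13, 15

n :  0  1  2  3  4  5  6  7  8  9 10 11 12 13 14 15
G :  0  1  0  1  2  3  2  0  1  4  3  2  3  0  1  0
P-positions are exactly the n with G(n) = 0.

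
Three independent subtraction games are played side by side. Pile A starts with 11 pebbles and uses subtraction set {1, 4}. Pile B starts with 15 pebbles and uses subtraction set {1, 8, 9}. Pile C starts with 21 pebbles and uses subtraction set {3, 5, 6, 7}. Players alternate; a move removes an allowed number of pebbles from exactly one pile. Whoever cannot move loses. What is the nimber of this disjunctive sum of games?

2

Pile A, S = {1, 4}:
n :  0  1  2  3  4  5  6  7  8  9 10 11
G :  0  1  0  1  2  0  1  0  1  2  0  1
G_A(11) = 1.
Pile B, S = {1, 8, 9}:
n :  0  1  2  3  4  5  6  7  8  9 10 11 12 13 14 15
G :  0  1  0  1  0  1  0  1  2  3  2  3  2  3  2  3
G_B(15) = 3.
Pile C, S = {3, 5, 6, 7}:
n :  0  1  2  3  4  5  6  7  8  9 10 11 12 13 14 15 16 17 18 19 20 21
G :  0  0  0  1  1  1  2  2  2  3  0  0  0  1  1  1  2  2  2  3  0  0
G_C(21) = 0.
Combined Grundy value = 1 ⊕ 3 ⊕ 0 = 2.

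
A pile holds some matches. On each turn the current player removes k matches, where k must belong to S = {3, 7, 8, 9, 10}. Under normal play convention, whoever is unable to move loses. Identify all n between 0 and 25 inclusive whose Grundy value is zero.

0, 1, 2, 6, 17, 18, 19, 23

G(0) = 0
G(1) = mex{} = 0
G(2) = mex{} = 0
G(3) = mex{0} = 1
G(4) = mex{0} = 1
G(5) = mex{0} = 1
G(6) = mex{1} = 0
G(7) = mex{1,0} = 2
G(8) = mex{1,0,0} = 2
G(9) = mex{0,0,0,0} = 1
G(10) = mex{2,1,0,0,0} = 3
G(11) = mex{2,1,1,0,0} = 3
G(12) = mex{1,1,1,1,0} = 2
G(13) = mex{3,0,1,1,1} = 2
G(14) = mex{3,2,0,1,1} = 4
G(15) = mex{2,2,2,0,1} = 3
G(16) = mex{2,1,2,2,0} = 3
G(17) = mex{4,3,1,2,2} = 0
G(18) = mex{3,3,3,1,2} = 0
G(19) = mex{3,2,3,3,1} = 0
G(20) = mex{0,2,2,3,3} = 1
G(21) = mex{0,4,2,2,3} = 1
G(22) = mex{0,3,4,2,2} = 1
G(23) = mex{1,3,3,4,2} = 0
G(24) = mex{1,0,3,3,4} = 2
G(25) = mex{1,0,0,3,3} = 2
P-positions are exactly the n with G(n) = 0.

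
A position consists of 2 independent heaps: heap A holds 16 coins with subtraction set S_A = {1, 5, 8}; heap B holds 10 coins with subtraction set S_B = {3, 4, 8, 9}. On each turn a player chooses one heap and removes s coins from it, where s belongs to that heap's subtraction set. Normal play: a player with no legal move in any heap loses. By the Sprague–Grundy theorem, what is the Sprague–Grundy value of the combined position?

Heap A, S = {1, 5, 8}:
G(0) = 0
G(1) = mex{0} = 1
G(2) = mex{1} = 0
G(3) = mex{0} = 1
G(4) = mex{1} = 0
G(5) = mex{0,0} = 1
G(6) = mex{1,1} = 0
G(7) = mex{0,0} = 1
G(8) = mex{1,1,0} = 2
G(9) = mex{2,0,1} = 3
G(10) = mex{3,1,0} = 2
G(11) = mex{2,0,1} = 3
G(12) = mex{3,1,0} = 2
G(13) = mex{2,2,1} = 0
G(14) = mex{0,3,0} = 1
G(15) = mex{1,2,1} = 0
G(16) = mex{0,3,2} = 1
G_A(16) = 1.
Heap B, S = {3, 4, 8, 9}:
n :  0  1  2  3  4  5  6  7  8  9 10
G :  0  0  0  1  1  1  2  0  2  3  1
G_B(10) = 1.
Combined Grundy value = 1 ⊕ 1 = 0.

0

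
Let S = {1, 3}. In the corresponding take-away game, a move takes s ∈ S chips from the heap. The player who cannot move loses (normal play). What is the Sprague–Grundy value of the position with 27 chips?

G(0) = 0
G(1) = mex{0} = 1
G(2) = mex{1} = 0
G(3) = mex{0,0} = 1
G(4) = mex{1,1} = 0
G(5) = mex{0,0} = 1
G(6) = mex{1,1} = 0
G(7) = mex{0,0} = 1
G(8) = mex{1,1} = 0
G(9) = mex{0,0} = 1
G(10) = mex{1,1} = 0
G(11) = mex{0,0} = 1
G(12) = mex{1,1} = 0
G(13) = mex{0,0} = 1
G(14) = mex{1,1} = 0
G(15) = mex{0,0} = 1
G(16) = mex{1,1} = 0
G(17) = mex{0,0} = 1
G(18) = mex{1,1} = 0
G(19) = mex{0,0} = 1
G(20) = mex{1,1} = 0
G(21) = mex{0,0} = 1
G(22) = mex{1,1} = 0
G(23) = mex{0,0} = 1
G(24) = mex{1,1} = 0
G(25) = mex{0,0} = 1
G(26) = mex{1,1} = 0
G(27) = mex{0,0} = 1

1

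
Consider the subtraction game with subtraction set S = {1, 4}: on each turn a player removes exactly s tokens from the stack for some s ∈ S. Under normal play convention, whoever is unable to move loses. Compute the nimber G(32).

G(0) = 0
G(1) = mex{0} = 1
G(2) = mex{1} = 0
G(3) = mex{0} = 1
G(4) = mex{1,0} = 2
G(5) = mex{2,1} = 0
G(6) = mex{0,0} = 1
G(7) = mex{1,1} = 0
G(8) = mex{0,2} = 1
G(9) = mex{1,0} = 2
G(10) = mex{2,1} = 0
G(11) = mex{0,0} = 1
G(12) = mex{1,1} = 0
G(13) = mex{0,2} = 1
G(14) = mex{1,0} = 2
G(15) = mex{2,1} = 0
G(16) = mex{0,0} = 1
G(17) = mex{1,1} = 0
G(18) = mex{0,2} = 1
G(19) = mex{1,0} = 2
G(20) = mex{2,1} = 0
G(21) = mex{0,0} = 1
G(22) = mex{1,1} = 0
G(23) = mex{0,2} = 1
G(24) = mex{1,0} = 2
G(25) = mex{2,1} = 0
G(26) = mex{0,0} = 1
G(27) = mex{1,1} = 0
G(28) = mex{0,2} = 1
G(29) = mex{1,0} = 2
G(30) = mex{2,1} = 0
G(31) = mex{0,0} = 1
G(32) = mex{1,1} = 0

0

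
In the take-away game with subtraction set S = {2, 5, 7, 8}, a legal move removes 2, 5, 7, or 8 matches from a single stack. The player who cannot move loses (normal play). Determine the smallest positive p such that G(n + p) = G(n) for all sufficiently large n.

23

n :  0  1  2  3  4  5  6  7  8  9 10 11 12 13 14 15 16 17 18 19 20 21 22 23 24 25 26 27 28 29 30 31 32 33 34 35 36 37 38 39 40 41 42 43 44 45 46 47
G :  0  0  1  1  0  2  1  3  2  2  0  3  1  0  0  1  1  3  2  2  3  3  2  0  0  1  1  0  2  1  3  2  2  0  3  1  0  0  1  1  3  2  2  3  3  2  0  0
G(n+23) = G(n) holds for n = 0,…,7 (a full window of length max(S) = 8), so the sequence is purely periodic with period 23.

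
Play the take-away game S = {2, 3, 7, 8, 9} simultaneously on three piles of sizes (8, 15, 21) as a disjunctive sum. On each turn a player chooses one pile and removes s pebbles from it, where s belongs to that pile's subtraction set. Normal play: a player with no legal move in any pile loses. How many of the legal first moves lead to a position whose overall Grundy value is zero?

4

All piles use S = {2, 3, 7, 8, 9}:
G(0) = 0
G(1) = mex{} = 0
G(2) = mex{0} = 1
G(3) = mex{0,0} = 1
G(4) = mex{1,0} = 2
G(5) = mex{1,1} = 0
G(6) = mex{2,1} = 0
G(7) = mex{0,2,0} = 1
G(8) = mex{0,0,0,0} = 1
G(9) = mex{1,0,1,0,0} = 2
G(10) = mex{1,1,1,1,0} = 2
G(11) = mex{2,1,2,1,1} = 0
G(12) = mex{2,2,0,2,1} = 3
G(13) = mex{0,2,0,0,2} = 1
G(14) = mex{3,0,1,0,0} = 2
G(15) = mex{1,3,1,1,0} = 2
G(16) = mex{2,1,2,1,1} = 0
G(17) = mex{2,2,2,2,1} = 0
G(18) = mex{0,2,0,2,2} = 1
G(19) = mex{0,0,3,0,2} = 1
G(20) = mex{1,0,1,3,0} = 2
G(21) = mex{1,1,2,1,3} = 0
Pile A: G(8) = 1.
Pile B: G(15) = 2.
Pile C: G(21) = 0.
Combined Grundy value = 1 ⊕ 2 ⊕ 0 = 3.
A winning move leaves total XOR = 0, i.e. changes one component's Grundy value g to g ⊕ X where X is the current total.
Pile A: need g' = 1⊕3 = 2. Options: 8−2→G=0, 8−3→G=0, 8−7→G=0, 8−8→G=0. Hits: 0.
Pile B: need g' = 2⊕3 = 1. Options: 15−2→G=1, 15−3→G=3, 15−7→G=1, 15−8→G=1, 15−9→G=0. Hits: 3.
Pile C: need g' = 0⊕3 = 3. Options: 21−2→G=1, 21−3→G=1, 21−7→G=2, 21−8→G=1, 21−9→G=3. Hits: 1.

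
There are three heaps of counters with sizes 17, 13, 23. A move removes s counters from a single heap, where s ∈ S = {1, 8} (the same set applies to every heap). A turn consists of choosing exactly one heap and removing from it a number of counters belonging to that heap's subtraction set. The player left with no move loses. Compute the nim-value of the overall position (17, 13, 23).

3

All heaps use S = {1, 8}:
G(0) = 0
G(1) = mex{0} = 1
G(2) = mex{1} = 0
G(3) = mex{0} = 1
G(4) = mex{1} = 0
G(5) = mex{0} = 1
G(6) = mex{1} = 0
G(7) = mex{0} = 1
G(8) = mex{1,0} = 2
G(9) = mex{2,1} = 0
G(10) = mex{0,0} = 1
G(11) = mex{1,1} = 0
G(12) = mex{0,0} = 1
G(13) = mex{1,1} = 0
G(14) = mex{0,0} = 1
G(15) = mex{1,1} = 0
G(16) = mex{0,2} = 1
G(17) = mex{1,0} = 2
G(18) = mex{2,1} = 0
G(19) = mex{0,0} = 1
G(20) = mex{1,1} = 0
G(21) = mex{0,0} = 1
G(22) = mex{1,1} = 0
G(23) = mex{0,0} = 1
Heap A: G(17) = 2.
Heap B: G(13) = 0.
Heap C: G(23) = 1.
Combined Grundy value = 2 ⊕ 0 ⊕ 1 = 3.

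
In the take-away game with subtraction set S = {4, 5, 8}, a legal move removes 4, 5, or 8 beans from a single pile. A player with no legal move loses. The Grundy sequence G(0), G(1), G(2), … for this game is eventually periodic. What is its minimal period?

12

G(0) = 0
G(1) = mex{} = 0
G(2) = mex{} = 0
G(3) = mex{} = 0
G(4) = mex{0} = 1
G(5) = mex{0,0} = 1
G(6) = mex{0,0} = 1
G(7) = mex{0,0} = 1
G(8) = mex{1,0,0} = 2
G(9) = mex{1,1,0} = 2
G(10) = mex{1,1,0} = 2
G(11) = mex{1,1,0} = 2
G(12) = mex{2,1,1} = 0
G(13) = mex{2,2,1} = 0
G(14) = mex{2,2,1} = 0
G(15) = mex{2,2,1} = 0
G(16) = mex{0,2,2} = 1
G(17) = mex{0,0,2} = 1
G(18) = mex{0,0,2} = 1
G(19) = mex{0,0,2} = 1
G(20) = mex{1,0,0} = 2
G(21) = mex{1,1,0} = 2
G(22) = mex{1,1,0} = 2
G(23) = mex{1,1,0} = 2
G(24) = mex{2,1,1} = 0
G(25) = mex{2,2,1} = 0
G(n+12) = G(n) holds for n = 0,…,7 (a full window of length max(S) = 8), so the sequence is purely periodic with period 12.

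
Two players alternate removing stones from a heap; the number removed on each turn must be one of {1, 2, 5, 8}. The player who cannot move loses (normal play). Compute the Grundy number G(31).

n :  0  1  2  3  4  5  6  7  8  9 10 11 12 13 14 15 16 17 18 19 20 21 22 23 24 25 26 27 28 29 30 31
G :  0  1  2  0  1  2  0  1  2  0  1  2  0  1  2  0  1  2  0  1  2  0  1  2  0  1  2  0  1  2  0  1

1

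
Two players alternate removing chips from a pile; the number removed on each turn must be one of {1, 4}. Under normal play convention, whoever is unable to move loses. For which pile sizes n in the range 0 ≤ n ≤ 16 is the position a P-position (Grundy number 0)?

n :  0  1  2  3  4  5  6  7  8  9 10 11 12 13 14 15 16
G :  0  1  0  1  2  0  1  0  1  2  0  1  0  1  2  0  1
P-positions are exactly the n with G(n) = 0.

0, 2, 5, 7, 10, 12, 15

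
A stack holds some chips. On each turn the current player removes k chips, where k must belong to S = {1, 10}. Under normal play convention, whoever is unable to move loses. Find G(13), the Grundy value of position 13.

0

n :  0  1  2  3  4  5  6  7  8  9 10 11 12 13
G :  0  1  0  1  0  1  0  1  0  1  2  0  1  0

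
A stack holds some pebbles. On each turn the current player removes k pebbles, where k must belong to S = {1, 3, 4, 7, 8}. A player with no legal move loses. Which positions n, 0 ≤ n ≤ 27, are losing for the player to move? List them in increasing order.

n :  0  1  2  3  4  5  6  7  8  9 10 11 12 13 14 15 16 17 18 19 20 21 22 23 24 25 26 27
G :  0  1  0  1  2  3  2  3  4  5  4  0  1  0  1  2  3  2  3  4  5  4  0  1  0  1  2  3
P-positions are exactly the n with G(n) = 0.

0, 2, 11, 13, 22, 24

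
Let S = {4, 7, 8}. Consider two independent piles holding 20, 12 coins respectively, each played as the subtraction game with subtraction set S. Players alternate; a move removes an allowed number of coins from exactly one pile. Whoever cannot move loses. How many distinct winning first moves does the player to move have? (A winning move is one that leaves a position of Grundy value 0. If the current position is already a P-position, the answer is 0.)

All piles use S = {4, 7, 8}:
n :  0  1  2  3  4  5  6  7  8  9 10 11 12 13 14 15 16 17 18 19 20
G :  0  0  0  0  1  1  1  1  2  2  2  2  0  0  0  0  1  1  1  1  2
Pile A: G(20) = 2.
Pile B: G(12) = 0.
Combined Grundy value = 2 ⊕ 0 = 2.
A winning move leaves total XOR = 0, i.e. changes one component's Grundy value g to g ⊕ X where X is the current total.
Pile A: need g' = 2⊕2 = 0. Options: 20−4→G=1, 20−7→G=0, 20−8→G=0. Hits: 2.
Pile B: need g' = 0⊕2 = 2. Options: 12−4→G=2, 12−7→G=1, 12−8→G=1. Hits: 1.

3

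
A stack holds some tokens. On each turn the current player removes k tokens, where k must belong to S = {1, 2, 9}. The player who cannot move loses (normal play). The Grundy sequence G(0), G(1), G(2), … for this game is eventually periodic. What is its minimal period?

10

G(0) = 0
G(1) = mex{0} = 1
G(2) = mex{1,0} = 2
G(3) = mex{2,1} = 0
G(4) = mex{0,2} = 1
G(5) = mex{1,0} = 2
G(6) = mex{2,1} = 0
G(7) = mex{0,2} = 1
G(8) = mex{1,0} = 2
G(9) = mex{2,1,0} = 3
G(10) = mex{3,2,1} = 0
G(11) = mex{0,3,2} = 1
G(12) = mex{1,0,0} = 2
G(13) = mex{2,1,1} = 0
G(14) = mex{0,2,2} = 1
G(15) = mex{1,0,0} = 2
G(16) = mex{2,1,1} = 0
G(17) = mex{0,2,2} = 1
G(18) = mex{1,0,3} = 2
G(19) = mex{2,1,0} = 3
G(20) = mex{3,2,1} = 0
G(21) = mex{0,3,2} = 1
G(n+10) = G(n) holds for n = 0,…,8 (a full window of length max(S) = 9), so the sequence is purely periodic with period 10.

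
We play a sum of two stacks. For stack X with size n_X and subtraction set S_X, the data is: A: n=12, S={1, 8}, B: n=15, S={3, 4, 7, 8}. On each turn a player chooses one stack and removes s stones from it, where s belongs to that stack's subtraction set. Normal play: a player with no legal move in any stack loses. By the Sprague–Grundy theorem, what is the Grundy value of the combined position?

Stack A, S = {1, 8}:
n :  0  1  2  3  4  5  6  7  8  9 10 11 12
G :  0  1  0  1  0  1  0  1  2  0  1  0  1
G_A(12) = 1.
Stack B, S = {3, 4, 7, 8}:
n :  0  1  2  3  4  5  6  7  8  9 10 11 12 13 14 15
G :  0  0  0  1  1  1  2  2  2  3  3  0  0  0  1  1
G_B(15) = 1.
Combined Grundy value = 1 ⊕ 1 = 0.

0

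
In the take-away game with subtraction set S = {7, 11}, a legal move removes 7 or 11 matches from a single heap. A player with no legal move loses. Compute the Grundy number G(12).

n :  0  1  2  3  4  5  6  7  8  9 10 11 12
G :  0  0  0  0  0  0  0  1  1  1  1  1  1

1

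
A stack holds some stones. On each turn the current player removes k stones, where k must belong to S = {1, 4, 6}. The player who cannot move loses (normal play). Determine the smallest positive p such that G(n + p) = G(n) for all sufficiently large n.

5

G(0) = 0
G(1) = mex{0} = 1
G(2) = mex{1} = 0
G(3) = mex{0} = 1
G(4) = mex{1,0} = 2
G(5) = mex{2,1} = 0
G(6) = mex{0,0,0} = 1
G(7) = mex{1,1,1} = 0
G(8) = mex{0,2,0} = 1
G(9) = mex{1,0,1} = 2
G(10) = mex{2,1,2} = 0
G(11) = mex{0,0,0} = 1
G(12) = mex{1,1,1} = 0
G(13) = mex{0,2,0} = 1
G(14) = mex{1,0,1} = 2
G(n+5) = G(n) holds for n = 0,…,5 (a full window of length max(S) = 6), so the sequence is purely periodic with period 5.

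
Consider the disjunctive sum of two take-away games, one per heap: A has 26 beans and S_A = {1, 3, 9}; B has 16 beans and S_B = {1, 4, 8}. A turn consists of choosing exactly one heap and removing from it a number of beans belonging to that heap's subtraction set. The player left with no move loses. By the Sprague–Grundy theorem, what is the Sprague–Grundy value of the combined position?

2

Heap A, S = {1, 3, 9}:
G(0) = 0
G(1) = mex{0} = 1
G(2) = mex{1} = 0
G(3) = mex{0,0} = 1
G(4) = mex{1,1} = 0
G(5) = mex{0,0} = 1
G(6) = mex{1,1} = 0
G(7) = mex{0,0} = 1
G(8) = mex{1,1} = 0
G(9) = mex{0,0,0} = 1
G(10) = mex{1,1,1} = 0
G(11) = mex{0,0,0} = 1
G(12) = mex{1,1,1} = 0
G(13) = mex{0,0,0} = 1
G(14) = mex{1,1,1} = 0
G(15) = mex{0,0,0} = 1
G(16) = mex{1,1,1} = 0
G(17) = mex{0,0,0} = 1
G(18) = mex{1,1,1} = 0
G(19) = mex{0,0,0} = 1
G(20) = mex{1,1,1} = 0
G(21) = mex{0,0,0} = 1
G(22) = mex{1,1,1} = 0
G(23) = mex{0,0,0} = 1
G(24) = mex{1,1,1} = 0
G(25) = mex{0,0,0} = 1
G(26) = mex{1,1,1} = 0
G_A(26) = 0.
Heap B, S = {1, 4, 8}:
n :  0  1  2  3  4  5  6  7  8  9 10 11 12 13 14 15 16
G :  0  1  0  1  2  0  1  0  1  2  3  2  0  1  0  1  2
G_B(16) = 2.
Combined Grundy value = 0 ⊕ 2 = 2.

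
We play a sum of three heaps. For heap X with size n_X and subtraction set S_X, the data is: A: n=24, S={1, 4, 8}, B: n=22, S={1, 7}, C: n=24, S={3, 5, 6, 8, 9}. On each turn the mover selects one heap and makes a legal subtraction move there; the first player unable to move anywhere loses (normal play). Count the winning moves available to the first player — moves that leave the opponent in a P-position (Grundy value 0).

Heap A, S = {1, 4, 8}:
n :  0  1  2  3  4  5  6  7  8  9 10 11 12 13 14 15 16 17 18 19 20 21 22 23 24
G :  0  1  0  1  2  0  1  0  1  2  3  2  0  1  0  1  2  0  1  0  1  2  3  2  0
G_A(24) = 0.
Heap B, S = {1, 7}:
G(0) = 0
G(1) = mex{0} = 1
G(2) = mex{1} = 0
G(3) = mex{0} = 1
G(4) = mex{1} = 0
G(5) = mex{0} = 1
G(6) = mex{1} = 0
G(7) = mex{0,0} = 1
G(8) = mex{1,1} = 0
G(9) = mex{0,0} = 1
G(10) = mex{1,1} = 0
G(11) = mex{0,0} = 1
G(12) = mex{1,1} = 0
G(13) = mex{0,0} = 1
G(14) = mex{1,1} = 0
G(15) = mex{0,0} = 1
G(16) = mex{1,1} = 0
G(17) = mex{0,0} = 1
G(18) = mex{1,1} = 0
G(19) = mex{0,0} = 1
G(20) = mex{1,1} = 0
G(21) = mex{0,0} = 1
G(22) = mex{1,1} = 0
G_B(22) = 0.
Heap C, S = {3, 5, 6, 8, 9}:
G(0) = 0
G(1) = mex{} = 0
G(2) = mex{} = 0
G(3) = mex{0} = 1
G(4) = mex{0} = 1
G(5) = mex{0,0} = 1
G(6) = mex{1,0,0} = 2
G(7) = mex{1,0,0} = 2
G(8) = mex{1,1,0,0} = 2
G(9) = mex{2,1,1,0,0} = 3
G(10) = mex{2,1,1,0,0} = 3
G(11) = mex{2,2,1,1,0} = 3
G(12) = mex{3,2,2,1,1} = 0
G(13) = mex{3,2,2,1,1} = 0
G(14) = mex{3,3,2,2,1} = 0
G(15) = mex{0,3,3,2,2} = 1
G(16) = mex{0,3,3,2,2} = 1
G(17) = mex{0,0,3,3,2} = 1
G(18) = mex{1,0,0,3,3} = 2
G(19) = mex{1,0,0,3,3} = 2
G(20) = mex{1,1,0,0,3} = 2
G(21) = mex{2,1,1,0,0} = 3
G(22) = mex{2,1,1,0,0} = 3
G(23) = mex{2,2,1,1,0} = 3
G(24) = mex{3,2,2,1,1} = 0
G_C(24) = 0.
Combined Grundy value = 0 ⊕ 0 ⊕ 0 = 0.
A winning move leaves total XOR = 0, i.e. changes one component's Grundy value g to g ⊕ X where X is the current total.
Heap A: target g' = 0⊕0 = 0, but every legal move changes the Grundy value (mex property), so 0 moves.
Heap B: target g' = 0⊕0 = 0, but every legal move changes the Grundy value (mex property), so 0 moves.
Heap C: target g' = 0⊕0 = 0, but every legal move changes the Grundy value (mex property), so 0 moves.

0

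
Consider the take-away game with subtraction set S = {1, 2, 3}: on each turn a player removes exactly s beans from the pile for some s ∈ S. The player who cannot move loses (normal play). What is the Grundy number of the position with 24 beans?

0

n :  0  1  2  3  4  5  6  7  8  9 10 11 12 13 14 15 16 17 18 19 20 21 22 23 24
G :  0  1  2  3  0  1  2  3  0  1  2  3  0  1  2  3  0  1  2  3  0  1  2  3  0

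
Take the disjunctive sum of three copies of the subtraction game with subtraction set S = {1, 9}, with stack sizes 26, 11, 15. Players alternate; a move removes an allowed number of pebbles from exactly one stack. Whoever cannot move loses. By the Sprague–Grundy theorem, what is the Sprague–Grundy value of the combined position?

All stacks use S = {1, 9}:
n :  0  1  2  3  4  5  6  7  8  9 10 11 12 13 14 15 16 17 18 19 20 21 22 23 24 25 26
G :  0  1  0  1  0  1  0  1  0  1  0  1  0  1  0  1  0  1  0  1  0  1  0  1  0  1  0
Stack A: G(26) = 0.
Stack B: G(11) = 1.
Stack C: G(15) = 1.
Combined Grundy value = 0 ⊕ 1 ⊕ 1 = 0.

0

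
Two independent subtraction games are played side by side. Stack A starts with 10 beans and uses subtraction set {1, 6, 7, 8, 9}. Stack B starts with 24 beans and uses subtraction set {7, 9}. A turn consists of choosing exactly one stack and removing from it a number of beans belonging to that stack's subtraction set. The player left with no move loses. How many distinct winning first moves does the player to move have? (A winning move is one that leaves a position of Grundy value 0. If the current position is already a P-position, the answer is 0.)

Stack A, S = {1, 6, 7, 8, 9}:
n :  0  1  2  3  4  5  6  7  8  9 10
G :  0  1  0  1  0  1  2  3  2  3  2
G_A(10) = 2.
Stack B, S = {7, 9}:
G(0) = 0
G(1) = mex{} = 0
G(2) = mex{} = 0
G(3) = mex{} = 0
G(4) = mex{} = 0
G(5) = mex{} = 0
G(6) = mex{} = 0
G(7) = mex{0} = 1
G(8) = mex{0} = 1
G(9) = mex{0,0} = 1
G(10) = mex{0,0} = 1
G(11) = mex{0,0} = 1
G(12) = mex{0,0} = 1
G(13) = mex{0,0} = 1
G(14) = mex{1,0} = 2
G(15) = mex{1,0} = 2
G(16) = mex{1,1} = 0
G(17) = mex{1,1} = 0
G(18) = mex{1,1} = 0
G(19) = mex{1,1} = 0
G(20) = mex{1,1} = 0
G(21) = mex{2,1} = 0
G(22) = mex{2,1} = 0
G(23) = mex{0,2} = 1
G(24) = mex{0,2} = 1
G_B(24) = 1.
Combined Grundy value = 2 ⊕ 1 = 3.
A winning move leaves total XOR = 0, i.e. changes one component's Grundy value g to g ⊕ X where X is the current total.
Stack A: need g' = 2⊕3 = 1. Options: 10−1→G=3, 10−6→G=0, 10−7→G=1, 10−8→G=0, 10−9→G=1. Hits: 2.
Stack B: need g' = 1⊕3 = 2. Options: 24−7→G=0, 24−9→G=2. Hits: 1.

3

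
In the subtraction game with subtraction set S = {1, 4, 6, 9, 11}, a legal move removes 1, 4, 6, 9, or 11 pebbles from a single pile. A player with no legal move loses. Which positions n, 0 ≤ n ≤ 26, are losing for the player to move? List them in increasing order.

0, 2, 5, 7, 10, 12, 15, 17, 20, 22, 25

G(0) = 0
G(1) = mex{0} = 1
G(2) = mex{1} = 0
G(3) = mex{0} = 1
G(4) = mex{1,0} = 2
G(5) = mex{2,1} = 0
G(6) = mex{0,0,0} = 1
G(7) = mex{1,1,1} = 0
G(8) = mex{0,2,0} = 1
G(9) = mex{1,0,1,0} = 2
G(10) = mex{2,1,2,1} = 0
G(11) = mex{0,0,0,0,0} = 1
G(12) = mex{1,1,1,1,1} = 0
G(13) = mex{0,2,0,2,0} = 1
G(14) = mex{1,0,1,0,1} = 2
G(15) = mex{2,1,2,1,2} = 0
G(16) = mex{0,0,0,0,0} = 1
G(17) = mex{1,1,1,1,1} = 0
G(18) = mex{0,2,0,2,0} = 1
G(19) = mex{1,0,1,0,1} = 2
G(20) = mex{2,1,2,1,2} = 0
G(21) = mex{0,0,0,0,0} = 1
G(22) = mex{1,1,1,1,1} = 0
G(23) = mex{0,2,0,2,0} = 1
G(24) = mex{1,0,1,0,1} = 2
G(25) = mex{2,1,2,1,2} = 0
G(26) = mex{0,0,0,0,0} = 1
P-positions are exactly the n with G(n) = 0.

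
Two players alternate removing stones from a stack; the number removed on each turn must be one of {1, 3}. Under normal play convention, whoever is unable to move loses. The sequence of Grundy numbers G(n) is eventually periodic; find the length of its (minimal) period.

2

n :  0  1  2  3  4  5  6  7  8  9 10 11 12 13 14
G :  0  1  0  1  0  1  0  1  0  1  0  1  0  1  0
G(n+2) = G(n) holds for n = 0,…,2 (a full window of length max(S) = 3), so the sequence is purely periodic with period 2.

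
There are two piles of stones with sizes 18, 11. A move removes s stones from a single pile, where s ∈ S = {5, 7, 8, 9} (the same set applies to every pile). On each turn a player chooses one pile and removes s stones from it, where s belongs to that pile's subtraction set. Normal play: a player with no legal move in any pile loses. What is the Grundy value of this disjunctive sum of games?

2

All piles use S = {5, 7, 8, 9}:
n :  0  1  2  3  4  5  6  7  8  9 10 11 12 13 14 15 16 17 18
G :  0  0  0  0  0  1  1  1  1  1  2  2  2  2  0  0  0  0  0
Pile A: G(18) = 0.
Pile B: G(11) = 2.
Combined Grundy value = 0 ⊕ 2 = 2.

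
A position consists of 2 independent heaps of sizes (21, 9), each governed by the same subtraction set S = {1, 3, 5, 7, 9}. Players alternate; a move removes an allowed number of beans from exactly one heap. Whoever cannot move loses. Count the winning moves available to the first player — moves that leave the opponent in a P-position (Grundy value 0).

All heaps use S = {1, 3, 5, 7, 9}:
G(0) = 0
G(1) = mex{0} = 1
G(2) = mex{1} = 0
G(3) = mex{0,0} = 1
G(4) = mex{1,1} = 0
G(5) = mex{0,0,0} = 1
G(6) = mex{1,1,1} = 0
G(7) = mex{0,0,0,0} = 1
G(8) = mex{1,1,1,1} = 0
G(9) = mex{0,0,0,0,0} = 1
G(10) = mex{1,1,1,1,1} = 0
G(11) = mex{0,0,0,0,0} = 1
G(12) = mex{1,1,1,1,1} = 0
G(13) = mex{0,0,0,0,0} = 1
G(14) = mex{1,1,1,1,1} = 0
G(15) = mex{0,0,0,0,0} = 1
G(16) = mex{1,1,1,1,1} = 0
G(17) = mex{0,0,0,0,0} = 1
G(18) = mex{1,1,1,1,1} = 0
G(19) = mex{0,0,0,0,0} = 1
G(20) = mex{1,1,1,1,1} = 0
G(21) = mex{0,0,0,0,0} = 1
Heap A: G(21) = 1.
Heap B: G(9) = 1.
Combined Grundy value = 1 ⊕ 1 = 0.
A winning move leaves total XOR = 0, i.e. changes one component's Grundy value g to g ⊕ X where X is the current total.
Heap A: target g' = 1⊕0 = 1, but every legal move changes the Grundy value (mex property), so 0 moves.
Heap B: target g' = 1⊕0 = 1, but every legal move changes the Grundy value (mex property), so 0 moves.

0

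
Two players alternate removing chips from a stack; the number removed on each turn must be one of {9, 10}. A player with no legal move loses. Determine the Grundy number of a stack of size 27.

G(0) = 0
G(1) = mex{} = 0
G(2) = mex{} = 0
G(3) = mex{} = 0
G(4) = mex{} = 0
G(5) = mex{} = 0
G(6) = mex{} = 0
G(7) = mex{} = 0
G(8) = mex{} = 0
G(9) = mex{0} = 1
G(10) = mex{0,0} = 1
G(11) = mex{0,0} = 1
G(12) = mex{0,0} = 1
G(13) = mex{0,0} = 1
G(14) = mex{0,0} = 1
G(15) = mex{0,0} = 1
G(16) = mex{0,0} = 1
G(17) = mex{0,0} = 1
G(18) = mex{1,0} = 2
G(19) = mex{1,1} = 0
G(20) = mex{1,1} = 0
G(21) = mex{1,1} = 0
G(22) = mex{1,1} = 0
G(23) = mex{1,1} = 0
G(24) = mex{1,1} = 0
G(25) = mex{1,1} = 0
G(26) = mex{1,1} = 0
G(27) = mex{2,1} = 0

0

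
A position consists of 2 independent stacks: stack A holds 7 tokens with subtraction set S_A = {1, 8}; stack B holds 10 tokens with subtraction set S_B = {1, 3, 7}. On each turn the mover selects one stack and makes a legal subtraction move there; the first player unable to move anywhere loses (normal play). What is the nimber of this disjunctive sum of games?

Stack A, S = {1, 8}:
G(0) = 0
G(1) = mex{0} = 1
G(2) = mex{1} = 0
G(3) = mex{0} = 1
G(4) = mex{1} = 0
G(5) = mex{0} = 1
G(6) = mex{1} = 0
G(7) = mex{0} = 1
G_A(7) = 1.
Stack B, S = {1, 3, 7}:
n :  0  1  2  3  4  5  6  7  8  9 10
G :  0  1  0  1  0  1  0  1  0  1  0
G_B(10) = 0.
Combined Grundy value = 1 ⊕ 0 = 1.

1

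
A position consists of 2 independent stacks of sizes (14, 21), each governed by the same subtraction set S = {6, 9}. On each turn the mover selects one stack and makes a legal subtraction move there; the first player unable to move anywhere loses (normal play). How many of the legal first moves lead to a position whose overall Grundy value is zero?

2

All stacks use S = {6, 9}:
n :  0  1  2  3  4  5  6  7  8  9 10 11 12 13 14 15 16 17 18 19 20 21
G :  0  0  0  0  0  0  1  1  1  1  1  1  2  2  2  0  0  0  0  0  0  1
Stack A: G(14) = 2.
Stack B: G(21) = 1.
Combined Grundy value = 2 ⊕ 1 = 3.
A winning move leaves total XOR = 0, i.e. changes one component's Grundy value g to g ⊕ X where X is the current total.
Stack A: need g' = 2⊕3 = 1. Options: 14−6→G=1, 14−9→G=0. Hits: 1.
Stack B: need g' = 1⊕3 = 2. Options: 21−6→G=0, 21−9→G=2. Hits: 1.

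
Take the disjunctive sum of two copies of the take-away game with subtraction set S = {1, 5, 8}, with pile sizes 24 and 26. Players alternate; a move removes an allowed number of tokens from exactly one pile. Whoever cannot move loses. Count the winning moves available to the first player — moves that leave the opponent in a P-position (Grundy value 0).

1

All piles use S = {1, 5, 8}:
n :  0  1  2  3  4  5  6  7  8  9 10 11 12 13 14 15 16 17 18 19 20 21 22 23 24 25 26
G :  0  1  0  1  0  1  0  1  2  3  2  3  2  0  1  0  1  0  1  0  1  2  3  2  3  2  0
Pile A: G(24) = 3.
Pile B: G(26) = 0.
Combined Grundy value = 3 ⊕ 0 = 3.
A winning move leaves total XOR = 0, i.e. changes one component's Grundy value g to g ⊕ X where X is the current total.
Pile A: need g' = 3⊕3 = 0. Options: 24−1→G=2, 24−5→G=0, 24−8→G=1. Hits: 1.
Pile B: need g' = 0⊕3 = 3. Options: 26−1→G=2, 26−5→G=2, 26−8→G=1. Hits: 0.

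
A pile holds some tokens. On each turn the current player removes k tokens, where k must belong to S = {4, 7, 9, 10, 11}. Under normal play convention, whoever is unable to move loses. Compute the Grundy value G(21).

1

n :  0  1  2  3  4  5  6  7  8  9 10 11 12 13 14 15 16 17 18 19 20 21
G :  0  0  0  0  1  1  1  1  2  2  2  2  3  3  3  0  0  0  0  1  1  1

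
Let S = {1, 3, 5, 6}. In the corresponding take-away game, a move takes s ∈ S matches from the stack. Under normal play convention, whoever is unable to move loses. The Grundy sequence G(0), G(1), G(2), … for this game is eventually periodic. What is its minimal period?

G(0) = 0
G(1) = mex{0} = 1
G(2) = mex{1} = 0
G(3) = mex{0,0} = 1
G(4) = mex{1,1} = 0
G(5) = mex{0,0,0} = 1
G(6) = mex{1,1,1,0} = 2
G(7) = mex{2,0,0,1} = 3
G(8) = mex{3,1,1,0} = 2
G(9) = mex{2,2,0,1} = 3
G(10) = mex{3,3,1,0} = 2
G(11) = mex{2,2,2,1} = 0
G(12) = mex{0,3,3,2} = 1
G(13) = mex{1,2,2,3} = 0
G(14) = mex{0,0,3,2} = 1
G(15) = mex{1,1,2,3} = 0
G(16) = mex{0,0,0,2} = 1
G(17) = mex{1,1,1,0} = 2
G(18) = mex{2,0,0,1} = 3
G(19) = mex{3,1,1,0} = 2
G(20) = mex{2,2,0,1} = 3
G(21) = mex{3,3,1,0} = 2
G(22) = mex{2,2,2,1} = 0
G(23) = mex{0,3,3,2} = 1
G(n+11) = G(n) holds for n = 0,…,5 (a full window of length max(S) = 6), so the sequence is purely periodic with period 11.

11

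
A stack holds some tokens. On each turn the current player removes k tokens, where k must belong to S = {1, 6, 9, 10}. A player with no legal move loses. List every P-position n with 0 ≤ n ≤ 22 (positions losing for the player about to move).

n :  0  1  2  3  4  5  6  7  8  9 10 11 12 13 14 15 16 17 18 19 20 21 22
G :  0  1  0  1  0  1  2  0  1  2  3  2  3  2  3  0  1  3  0  1  0  1  0
P-positions are exactly the n with G(n) = 0.

0, 2, 4, 7, 15, 18, 20, 22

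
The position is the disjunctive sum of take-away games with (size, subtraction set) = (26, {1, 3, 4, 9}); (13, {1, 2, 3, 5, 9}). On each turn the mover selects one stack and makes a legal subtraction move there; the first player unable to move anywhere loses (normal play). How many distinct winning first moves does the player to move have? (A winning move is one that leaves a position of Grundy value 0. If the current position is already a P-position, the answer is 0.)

Stack A, S = {1, 3, 4, 9}:
n :  0  1  2  3  4  5  6  7  8  9 10 11 12 13 14 15 16 17 18 19 20 21 22 23 24 25 26
G :  0  1  0  1  2  3  2  0  1  4  3  2  0  1  0  1  2  3  2  0  1  4  3  2  0  1  0
G_A(26) = 0.
Stack B, S = {1, 2, 3, 5, 9}:
n :  0  1  2  3  4  5  6  7  8  9 10 11 12 13
G :  0  1  2  3  0  1  2  3  0  1  2  3  0  1
G_B(13) = 1.
Combined Grundy value = 0 ⊕ 1 = 1.
A winning move leaves total XOR = 0, i.e. changes one component's Grundy value g to g ⊕ X where X is the current total.
Stack A: need g' = 0⊕1 = 1. Options: 26−1→G=1, 26−3→G=2, 26−4→G=3, 26−9→G=3. Hits: 1.
Stack B: need g' = 1⊕1 = 0. Options: 13−1→G=0, 13−2→G=3, 13−3→G=2, 13−5→G=0, 13−9→G=0. Hits: 3.

4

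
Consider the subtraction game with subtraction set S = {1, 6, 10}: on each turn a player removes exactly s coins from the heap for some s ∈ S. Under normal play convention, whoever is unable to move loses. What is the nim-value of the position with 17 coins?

1

n :  0  1  2  3  4  5  6  7  8  9 10 11 12 13 14 15 16 17
G :  0  1  0  1  0  1  2  0  1  0  1  0  1  2  3  2  0  1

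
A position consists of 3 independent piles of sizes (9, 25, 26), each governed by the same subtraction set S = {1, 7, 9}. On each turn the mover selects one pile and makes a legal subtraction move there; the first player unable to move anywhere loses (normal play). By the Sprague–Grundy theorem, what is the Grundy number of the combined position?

All piles use S = {1, 7, 9}:
G(0) = 0
G(1) = mex{0} = 1
G(2) = mex{1} = 0
G(3) = mex{0} = 1
G(4) = mex{1} = 0
G(5) = mex{0} = 1
G(6) = mex{1} = 0
G(7) = mex{0,0} = 1
G(8) = mex{1,1} = 0
G(9) = mex{0,0,0} = 1
G(10) = mex{1,1,1} = 0
G(11) = mex{0,0,0} = 1
G(12) = mex{1,1,1} = 0
G(13) = mex{0,0,0} = 1
G(14) = mex{1,1,1} = 0
G(15) = mex{0,0,0} = 1
G(16) = mex{1,1,1} = 0
G(17) = mex{0,0,0} = 1
G(18) = mex{1,1,1} = 0
G(19) = mex{0,0,0} = 1
G(20) = mex{1,1,1} = 0
G(21) = mex{0,0,0} = 1
G(22) = mex{1,1,1} = 0
G(23) = mex{0,0,0} = 1
G(24) = mex{1,1,1} = 0
G(25) = mex{0,0,0} = 1
G(26) = mex{1,1,1} = 0
Pile A: G(9) = 1.
Pile B: G(25) = 1.
Pile C: G(26) = 0.
Combined Grundy value = 1 ⊕ 1 ⊕ 0 = 0.

0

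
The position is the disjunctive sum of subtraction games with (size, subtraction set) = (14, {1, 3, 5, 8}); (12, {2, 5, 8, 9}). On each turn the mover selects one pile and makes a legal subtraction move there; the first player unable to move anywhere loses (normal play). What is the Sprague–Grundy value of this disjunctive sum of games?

3

Pile A, S = {1, 3, 5, 8}:
G(0) = 0
G(1) = mex{0} = 1
G(2) = mex{1} = 0
G(3) = mex{0,0} = 1
G(4) = mex{1,1} = 0
G(5) = mex{0,0,0} = 1
G(6) = mex{1,1,1} = 0
G(7) = mex{0,0,0} = 1
G(8) = mex{1,1,1,0} = 2
G(9) = mex{2,0,0,1} = 3
G(10) = mex{3,1,1,0} = 2
G(11) = mex{2,2,0,1} = 3
G(12) = mex{3,3,1,0} = 2
G(13) = mex{2,2,2,1} = 0
G(14) = mex{0,3,3,0} = 1
G_A(14) = 1.
Pile B, S = {2, 5, 8, 9}:
G(0) = 0
G(1) = mex{} = 0
G(2) = mex{0} = 1
G(3) = mex{0} = 1
G(4) = mex{1} = 0
G(5) = mex{1,0} = 2
G(6) = mex{0,0} = 1
G(7) = mex{2,1} = 0
G(8) = mex{1,1,0} = 2
G(9) = mex{0,0,0,0} = 1
G(10) = mex{2,2,1,0} = 3
G(11) = mex{1,1,1,1} = 0
G(12) = mex{3,0,0,1} = 2
G_B(12) = 2.
Combined Grundy value = 1 ⊕ 2 = 3.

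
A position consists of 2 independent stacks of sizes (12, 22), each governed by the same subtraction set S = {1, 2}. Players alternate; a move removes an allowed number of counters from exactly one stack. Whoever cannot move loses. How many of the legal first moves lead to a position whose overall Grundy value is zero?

2

All stacks use S = {1, 2}:
G(0) = 0
G(1) = mex{0} = 1
G(2) = mex{1,0} = 2
G(3) = mex{2,1} = 0
G(4) = mex{0,2} = 1
G(5) = mex{1,0} = 2
G(6) = mex{2,1} = 0
G(7) = mex{0,2} = 1
G(8) = mex{1,0} = 2
G(9) = mex{2,1} = 0
G(10) = mex{0,2} = 1
G(11) = mex{1,0} = 2
G(12) = mex{2,1} = 0
G(13) = mex{0,2} = 1
G(14) = mex{1,0} = 2
G(15) = mex{2,1} = 0
G(16) = mex{0,2} = 1
G(17) = mex{1,0} = 2
G(18) = mex{2,1} = 0
G(19) = mex{0,2} = 1
G(20) = mex{1,0} = 2
G(21) = mex{2,1} = 0
G(22) = mex{0,2} = 1
Stack A: G(12) = 0.
Stack B: G(22) = 1.
Combined Grundy value = 0 ⊕ 1 = 1.
A winning move leaves total XOR = 0, i.e. changes one component's Grundy value g to g ⊕ X where X is the current total.
Stack A: need g' = 0⊕1 = 1. Options: 12−1→G=2, 12−2→G=1. Hits: 1.
Stack B: need g' = 1⊕1 = 0. Options: 22−1→G=0, 22−2→G=2. Hits: 1.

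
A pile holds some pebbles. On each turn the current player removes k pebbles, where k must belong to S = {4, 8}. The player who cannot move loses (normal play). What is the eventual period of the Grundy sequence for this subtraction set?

12

G(0) = 0
G(1) = mex{} = 0
G(2) = mex{} = 0
G(3) = mex{} = 0
G(4) = mex{0} = 1
G(5) = mex{0} = 1
G(6) = mex{0} = 1
G(7) = mex{0} = 1
G(8) = mex{1,0} = 2
G(9) = mex{1,0} = 2
G(10) = mex{1,0} = 2
G(11) = mex{1,0} = 2
G(12) = mex{2,1} = 0
G(13) = mex{2,1} = 0
G(14) = mex{2,1} = 0
G(15) = mex{2,1} = 0
G(16) = mex{0,2} = 1
G(17) = mex{0,2} = 1
G(18) = mex{0,2} = 1
G(19) = mex{0,2} = 1
G(20) = mex{1,0} = 2
G(21) = mex{1,0} = 2
G(22) = mex{1,0} = 2
G(23) = mex{1,0} = 2
G(24) = mex{2,1} = 0
G(25) = mex{2,1} = 0
G(n+12) = G(n) holds for n = 0,…,7 (a full window of length max(S) = 8), so the sequence is purely periodic with period 12.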